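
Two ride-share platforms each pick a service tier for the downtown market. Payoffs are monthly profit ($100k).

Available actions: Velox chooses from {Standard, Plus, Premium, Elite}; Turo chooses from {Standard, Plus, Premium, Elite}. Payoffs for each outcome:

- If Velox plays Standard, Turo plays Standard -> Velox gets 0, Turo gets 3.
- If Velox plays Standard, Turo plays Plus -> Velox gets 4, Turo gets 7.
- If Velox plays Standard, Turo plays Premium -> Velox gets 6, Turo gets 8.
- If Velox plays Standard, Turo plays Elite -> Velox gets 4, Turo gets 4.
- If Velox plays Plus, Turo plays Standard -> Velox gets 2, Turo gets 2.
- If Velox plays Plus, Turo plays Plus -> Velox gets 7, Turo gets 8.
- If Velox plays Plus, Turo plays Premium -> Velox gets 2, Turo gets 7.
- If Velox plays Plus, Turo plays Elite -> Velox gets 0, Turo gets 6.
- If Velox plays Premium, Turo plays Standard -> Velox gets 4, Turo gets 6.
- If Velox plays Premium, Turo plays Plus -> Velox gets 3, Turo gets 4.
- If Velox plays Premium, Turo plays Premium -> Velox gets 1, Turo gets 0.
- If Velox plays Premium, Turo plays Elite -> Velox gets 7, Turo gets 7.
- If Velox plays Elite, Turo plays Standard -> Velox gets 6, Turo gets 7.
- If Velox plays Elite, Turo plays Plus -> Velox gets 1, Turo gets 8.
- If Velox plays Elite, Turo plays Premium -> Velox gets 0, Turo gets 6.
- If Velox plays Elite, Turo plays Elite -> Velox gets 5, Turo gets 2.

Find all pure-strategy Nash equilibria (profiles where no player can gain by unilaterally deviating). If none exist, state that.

(Standard, Premium) and (Plus, Plus) and (Premium, Elite)

Velox against Standard: payoffs 0, 2, 4, 6 → best response Elite.
Velox against Plus: payoffs 4, 7, 3, 1 → best response Plus.
Velox against Premium: payoffs 6, 2, 1, 0 → best response Standard.
Velox against Elite: payoffs 4, 0, 7, 5 → best response Premium.
Turo against Standard: payoffs 3, 7, 8, 4 → best response Premium.
Turo against Plus: payoffs 2, 8, 7, 6 → best response Plus.
Turo against Premium: payoffs 6, 4, 0, 7 → best response Elite.
Turo against Elite: payoffs 7, 8, 6, 2 → best response Plus.
Mutual best responses: (Standard, Premium); (Plus, Plus); (Premium, Elite).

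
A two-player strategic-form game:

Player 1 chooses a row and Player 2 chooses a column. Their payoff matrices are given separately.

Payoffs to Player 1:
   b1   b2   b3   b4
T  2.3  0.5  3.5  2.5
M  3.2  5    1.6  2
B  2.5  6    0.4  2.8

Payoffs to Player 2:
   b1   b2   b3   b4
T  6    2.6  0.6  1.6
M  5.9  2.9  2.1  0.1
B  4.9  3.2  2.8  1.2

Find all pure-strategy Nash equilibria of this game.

Player 1 against b1: payoffs 2.3, 3.2, 2.5 → best response M.
Player 1 against b2: payoffs 0.5, 5, 6 → best response B.
Player 1 against b3: payoffs 3.5, 1.6, 0.4 → best response T.
Player 1 against b4: payoffs 2.5, 2, 2.8 → best response B.
Player 2 against T: payoffs 6, 2.6, 0.6, 1.6 → best response b1.
Player 2 against M: payoffs 5.9, 2.9, 2.1, 0.1 → best response b1.
Player 2 against B: payoffs 4.9, 3.2, 2.8, 1.2 → best response b1.
Mutual best responses: (M, b1).

(M, b1)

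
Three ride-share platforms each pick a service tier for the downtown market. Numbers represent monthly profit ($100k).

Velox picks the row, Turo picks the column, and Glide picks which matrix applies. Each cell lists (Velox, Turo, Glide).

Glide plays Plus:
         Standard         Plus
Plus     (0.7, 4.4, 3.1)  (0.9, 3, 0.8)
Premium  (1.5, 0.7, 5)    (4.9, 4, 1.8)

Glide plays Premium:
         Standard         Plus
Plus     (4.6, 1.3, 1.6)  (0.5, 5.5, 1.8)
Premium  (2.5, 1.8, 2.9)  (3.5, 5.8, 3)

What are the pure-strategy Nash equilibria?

For each player, find the best response to each opponent profile; mutual best responses are the pure NE.
Velox against (Standard, Plus): payoffs 0.7, 1.5 → best response Premium.
Velox against (Standard, Premium): payoffs 4.6, 2.5 → best response Plus.
Velox against (Plus, Plus): payoffs 0.9, 4.9 → best response Premium.
Velox against (Plus, Premium): payoffs 0.5, 3.5 → best response Premium.
Turo against (Plus, Plus): payoffs 4.4, 3 → best response Standard.
Turo against (Plus, Premium): payoffs 1.3, 5.5 → best response Plus.
Turo against (Premium, Plus): payoffs 0.7, 4 → best response Plus.
Turo against (Premium, Premium): payoffs 1.8, 5.8 → best response Plus.
Glide against (Plus, Standard): payoffs 3.1, 1.6 → best response Plus.
Glide against (Plus, Plus): payoffs 0.8, 1.8 → best response Premium.
Glide against (Premium, Standard): payoffs 5, 2.9 → best response Plus.
Glide against (Premium, Plus): payoffs 1.8, 3 → best response Premium.
Mutual best responses: (Premium, Plus, Premium).

The unique pure-strategy Nash equilibrium is (Premium, Plus, Premium).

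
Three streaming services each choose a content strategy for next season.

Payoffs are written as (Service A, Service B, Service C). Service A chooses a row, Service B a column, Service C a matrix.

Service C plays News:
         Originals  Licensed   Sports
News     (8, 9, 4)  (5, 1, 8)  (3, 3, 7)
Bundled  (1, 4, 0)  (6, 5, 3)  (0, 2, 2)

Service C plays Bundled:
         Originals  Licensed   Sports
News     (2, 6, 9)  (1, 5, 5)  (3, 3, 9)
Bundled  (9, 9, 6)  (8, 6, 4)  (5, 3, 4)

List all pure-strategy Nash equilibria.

Pure NE: (Bundled, Originals, Bundled)

Check each profile: it is a Nash equilibrium iff no player can strictly gain by switching unilaterally.
(News, Originals, News): Service C can switch to Bundled (4 → 9). Not NE.
(News, Originals, Bundled): Service A can switch to Bundled (2 → 9). Not NE.
(News, Licensed, News): Service A can switch to Bundled (5 → 6). Not NE.
(News, Licensed, Bundled): Service A can switch to Bundled (1 → 8). Not NE.
(News, Sports, News): Service B can switch to Originals (3 → 9). Not NE.
(News, Sports, Bundled): Service A can switch to Bundled (3 → 5). Not NE.
(Bundled, Originals, News): Service A can switch to News (1 → 8). Not NE.
(Bundled, Originals, Bundled): Service A gets 9, best alternative 2; Service B gets 9, best alternative 6; Service C gets 6, best alternative 0. No profitable deviation — NE.
(Bundled, Licensed, News): Service C can switch to Bundled (3 → 4). Not NE.
(The remaining 3 profiles each have a profitable deviation by the same check.)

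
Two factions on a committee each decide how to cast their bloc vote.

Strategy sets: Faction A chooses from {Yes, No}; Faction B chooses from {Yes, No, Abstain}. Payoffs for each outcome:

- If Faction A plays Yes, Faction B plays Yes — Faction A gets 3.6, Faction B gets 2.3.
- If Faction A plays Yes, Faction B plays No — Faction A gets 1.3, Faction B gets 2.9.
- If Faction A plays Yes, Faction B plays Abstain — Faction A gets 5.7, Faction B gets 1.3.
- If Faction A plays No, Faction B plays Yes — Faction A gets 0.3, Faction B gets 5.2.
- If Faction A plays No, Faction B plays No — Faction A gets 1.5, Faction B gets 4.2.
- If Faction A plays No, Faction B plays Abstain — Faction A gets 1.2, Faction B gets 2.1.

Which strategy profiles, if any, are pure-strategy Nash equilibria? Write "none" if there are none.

There is no pure-strategy Nash equilibrium.

For each strategy profile, look for a profitable unilateral deviation.
(Yes, Yes): Faction B can switch to No (2.3 → 2.9). Not NE.
(Yes, No): Faction A can switch to No (1.3 → 1.5). Not NE.
(Yes, Abstain): Faction B can switch to Yes (1.3 → 2.3). Not NE.
(No, Yes): Faction A can switch to Yes (0.3 → 3.6). Not NE.
(No, No): Faction B can switch to Yes (4.2 → 5.2). Not NE.
(No, Abstain): Faction A can switch to Yes (1.2 → 5.7). Not NE.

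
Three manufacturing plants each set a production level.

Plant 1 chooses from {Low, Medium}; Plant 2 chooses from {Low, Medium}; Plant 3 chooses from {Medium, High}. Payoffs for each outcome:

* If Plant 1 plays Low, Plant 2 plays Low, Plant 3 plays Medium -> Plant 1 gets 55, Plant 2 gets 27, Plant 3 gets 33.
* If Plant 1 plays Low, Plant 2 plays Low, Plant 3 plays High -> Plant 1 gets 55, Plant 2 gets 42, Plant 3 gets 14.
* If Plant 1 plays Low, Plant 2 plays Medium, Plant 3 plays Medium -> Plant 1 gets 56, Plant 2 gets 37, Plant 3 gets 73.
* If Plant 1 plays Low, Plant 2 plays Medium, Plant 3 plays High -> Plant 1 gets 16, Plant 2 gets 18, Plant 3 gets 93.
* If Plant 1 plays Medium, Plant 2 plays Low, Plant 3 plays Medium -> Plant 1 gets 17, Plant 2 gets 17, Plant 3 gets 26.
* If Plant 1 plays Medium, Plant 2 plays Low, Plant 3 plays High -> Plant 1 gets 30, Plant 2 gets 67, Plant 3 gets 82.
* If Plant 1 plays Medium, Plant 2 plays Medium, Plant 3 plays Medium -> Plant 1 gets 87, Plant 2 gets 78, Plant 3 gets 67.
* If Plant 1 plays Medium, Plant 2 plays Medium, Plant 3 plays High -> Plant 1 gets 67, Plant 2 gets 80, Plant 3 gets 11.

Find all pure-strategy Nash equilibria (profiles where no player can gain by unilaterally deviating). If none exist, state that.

(Medium, Medium, Medium)

For each player, find the best response to each opponent profile; mutual best responses are the pure NE.
Plant 1 against (Low, Medium): payoffs 55, 17 → best response Low.
Plant 1 against (Low, High): payoffs 55, 30 → best response Low.
Plant 1 against (Medium, Medium): payoffs 56, 87 → best response Medium.
Plant 1 against (Medium, High): payoffs 16, 67 → best response Medium.
Plant 2 against (Low, Medium): payoffs 27, 37 → best response Medium.
Plant 2 against (Low, High): payoffs 42, 18 → best response Low.
Plant 2 against (Medium, Medium): payoffs 17, 78 → best response Medium.
Plant 2 against (Medium, High): payoffs 67, 80 → best response Medium.
Plant 3 against (Low, Low): payoffs 33, 14 → best response Medium.
Plant 3 against (Low, Medium): payoffs 73, 93 → best response High.
Plant 3 against (Medium, Low): payoffs 26, 82 → best response High.
Plant 3 against (Medium, Medium): payoffs 67, 11 → best response Medium.
Mutual best responses: (Medium, Medium, Medium).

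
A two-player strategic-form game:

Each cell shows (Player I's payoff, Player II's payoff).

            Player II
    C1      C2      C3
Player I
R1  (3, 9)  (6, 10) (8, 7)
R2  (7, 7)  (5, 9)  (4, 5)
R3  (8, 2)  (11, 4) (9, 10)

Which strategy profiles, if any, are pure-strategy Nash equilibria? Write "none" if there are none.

For each player, find the best response to each opponent profile; mutual best responses are the pure NE.
Player I against C1: payoffs 3, 7, 8 → best response R3.
Player I against C2: payoffs 6, 5, 11 → best response R3.
Player I against C3: payoffs 8, 4, 9 → best response R3.
Player II against R1: payoffs 9, 10, 7 → best response C2.
Player II against R2: payoffs 7, 9, 5 → best response C2.
Player II against R3: payoffs 2, 4, 10 → best response C3.
Mutual best responses: (R3, C3).

Pure NE: (R3, C3)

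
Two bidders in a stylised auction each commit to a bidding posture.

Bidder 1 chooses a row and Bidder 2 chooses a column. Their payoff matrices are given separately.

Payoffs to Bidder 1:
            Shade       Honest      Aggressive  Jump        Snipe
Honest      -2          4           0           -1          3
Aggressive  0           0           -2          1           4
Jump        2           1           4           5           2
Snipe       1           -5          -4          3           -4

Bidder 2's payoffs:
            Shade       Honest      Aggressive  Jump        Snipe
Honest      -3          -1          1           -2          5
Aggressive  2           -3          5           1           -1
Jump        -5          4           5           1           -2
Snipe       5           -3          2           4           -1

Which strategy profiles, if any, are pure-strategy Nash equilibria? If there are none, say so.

Mark each player's best response to every combination of opponents' strategies; a profile where every player is best-responding is a pure Nash equilibrium.
Bidder 1 against Shade: payoffs -2, 0, 2, 1 → best response Jump.
Bidder 1 against Honest: payoffs 4, 0, 1, -5 → best response Honest.
Bidder 1 against Aggressive: payoffs 0, -2, 4, -4 → best response Jump.
Bidder 1 against Jump: payoffs -1, 1, 5, 3 → best response Jump.
Bidder 1 against Snipe: payoffs 3, 4, 2, -4 → best response Aggressive.
Bidder 2 against Honest: payoffs -3, -1, 1, -2, 5 → best response Snipe.
Bidder 2 against Aggressive: payoffs 2, -3, 5, 1, -1 → best response Aggressive.
Bidder 2 against Jump: payoffs -5, 4, 5, 1, -2 → best response Aggressive.
Bidder 2 against Snipe: payoffs 5, -3, 2, 4, -1 → best response Shade.
Mutual best responses: (Jump, Aggressive).

The unique pure-strategy Nash equilibrium is (Jump, Aggressive).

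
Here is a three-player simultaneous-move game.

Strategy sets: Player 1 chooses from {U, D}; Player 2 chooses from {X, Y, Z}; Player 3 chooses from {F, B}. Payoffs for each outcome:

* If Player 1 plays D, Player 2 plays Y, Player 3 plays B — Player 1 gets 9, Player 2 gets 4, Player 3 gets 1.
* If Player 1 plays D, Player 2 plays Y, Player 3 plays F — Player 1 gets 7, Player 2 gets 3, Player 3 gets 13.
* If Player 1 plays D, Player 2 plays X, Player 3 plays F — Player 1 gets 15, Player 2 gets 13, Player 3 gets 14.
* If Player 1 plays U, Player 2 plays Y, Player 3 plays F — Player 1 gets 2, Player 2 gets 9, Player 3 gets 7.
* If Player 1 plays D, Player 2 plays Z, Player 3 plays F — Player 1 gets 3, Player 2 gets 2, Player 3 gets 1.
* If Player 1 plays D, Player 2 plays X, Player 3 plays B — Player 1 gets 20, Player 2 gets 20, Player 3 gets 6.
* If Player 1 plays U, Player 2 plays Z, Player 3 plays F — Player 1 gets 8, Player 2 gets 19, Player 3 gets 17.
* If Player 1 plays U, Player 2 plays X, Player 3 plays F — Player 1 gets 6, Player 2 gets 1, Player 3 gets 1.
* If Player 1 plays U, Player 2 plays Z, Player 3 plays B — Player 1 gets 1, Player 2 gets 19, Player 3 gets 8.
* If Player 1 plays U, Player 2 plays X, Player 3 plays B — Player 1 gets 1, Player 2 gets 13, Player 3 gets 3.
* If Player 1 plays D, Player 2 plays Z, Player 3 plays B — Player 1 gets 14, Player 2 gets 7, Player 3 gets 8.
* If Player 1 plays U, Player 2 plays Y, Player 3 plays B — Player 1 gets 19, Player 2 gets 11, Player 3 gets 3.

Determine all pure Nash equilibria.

The pure Nash equilibria are (U, Z, F) and (D, X, F).

(U, X, F): Player 1 can switch to D (6 → 15). Not NE.
(U, X, B): Player 1 can switch to D (1 → 20). Not NE.
(U, Y, F): Player 1 can switch to D (2 → 7). Not NE.
(U, Y, B): Player 2 can switch to X (11 → 13). Not NE.
(U, Z, F): Player 1 gets 8, best alternative 3; Player 2 gets 19, best alternative 9; Player 3 gets 17, best alternative 8. No profitable deviation — NE.
(U, Z, B): Player 1 can switch to D (1 → 14). Not NE.
(D, X, F): Player 1 gets 15, best alternative 6; Player 2 gets 13, best alternative 3; Player 3 gets 14, best alternative 6. No profitable deviation — NE.
(D, X, B): Player 3 can switch to F (6 → 14). Not NE.
(The remaining 4 profiles each have a profitable deviation by the same check.)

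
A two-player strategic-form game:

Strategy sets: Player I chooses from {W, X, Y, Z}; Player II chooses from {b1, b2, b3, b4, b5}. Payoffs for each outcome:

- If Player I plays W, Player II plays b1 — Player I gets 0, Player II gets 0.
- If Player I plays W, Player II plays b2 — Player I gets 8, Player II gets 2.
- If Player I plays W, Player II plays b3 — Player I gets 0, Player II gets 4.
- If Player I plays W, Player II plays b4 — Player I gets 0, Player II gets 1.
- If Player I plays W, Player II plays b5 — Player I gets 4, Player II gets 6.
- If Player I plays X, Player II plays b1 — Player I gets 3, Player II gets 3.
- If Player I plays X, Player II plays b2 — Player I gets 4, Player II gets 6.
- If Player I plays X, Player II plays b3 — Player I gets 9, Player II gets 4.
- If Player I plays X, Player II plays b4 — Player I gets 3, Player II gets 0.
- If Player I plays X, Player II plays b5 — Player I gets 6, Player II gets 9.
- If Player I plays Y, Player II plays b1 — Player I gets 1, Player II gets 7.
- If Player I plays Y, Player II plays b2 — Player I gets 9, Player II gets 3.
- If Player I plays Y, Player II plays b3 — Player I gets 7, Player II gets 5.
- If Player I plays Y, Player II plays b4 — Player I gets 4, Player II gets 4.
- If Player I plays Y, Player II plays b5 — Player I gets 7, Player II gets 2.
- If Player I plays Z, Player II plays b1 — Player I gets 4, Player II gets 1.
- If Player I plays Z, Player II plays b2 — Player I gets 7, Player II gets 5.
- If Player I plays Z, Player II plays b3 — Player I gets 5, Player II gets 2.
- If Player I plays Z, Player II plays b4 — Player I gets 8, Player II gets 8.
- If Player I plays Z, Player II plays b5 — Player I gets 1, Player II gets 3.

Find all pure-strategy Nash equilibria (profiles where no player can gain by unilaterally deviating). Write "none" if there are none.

(Z, b4)

Mark each player's best response to every combination of opponents' strategies; a profile where every player is best-responding is a pure Nash equilibrium.
Player I against b1: payoffs 0, 3, 1, 4 → best response Z.
Player I against b2: payoffs 8, 4, 9, 7 → best response Y.
Player I against b3: payoffs 0, 9, 7, 5 → best response X.
Player I against b4: payoffs 0, 3, 4, 8 → best response Z.
Player I against b5: payoffs 4, 6, 7, 1 → best response Y.
Player II against W: payoffs 0, 2, 4, 1, 6 → best response b5.
Player II against X: payoffs 3, 6, 4, 0, 9 → best response b5.
Player II against Y: payoffs 7, 3, 5, 4, 2 → best response b1.
Player II against Z: payoffs 1, 5, 2, 8, 3 → best response b4.
Mutual best responses: (Z, b4).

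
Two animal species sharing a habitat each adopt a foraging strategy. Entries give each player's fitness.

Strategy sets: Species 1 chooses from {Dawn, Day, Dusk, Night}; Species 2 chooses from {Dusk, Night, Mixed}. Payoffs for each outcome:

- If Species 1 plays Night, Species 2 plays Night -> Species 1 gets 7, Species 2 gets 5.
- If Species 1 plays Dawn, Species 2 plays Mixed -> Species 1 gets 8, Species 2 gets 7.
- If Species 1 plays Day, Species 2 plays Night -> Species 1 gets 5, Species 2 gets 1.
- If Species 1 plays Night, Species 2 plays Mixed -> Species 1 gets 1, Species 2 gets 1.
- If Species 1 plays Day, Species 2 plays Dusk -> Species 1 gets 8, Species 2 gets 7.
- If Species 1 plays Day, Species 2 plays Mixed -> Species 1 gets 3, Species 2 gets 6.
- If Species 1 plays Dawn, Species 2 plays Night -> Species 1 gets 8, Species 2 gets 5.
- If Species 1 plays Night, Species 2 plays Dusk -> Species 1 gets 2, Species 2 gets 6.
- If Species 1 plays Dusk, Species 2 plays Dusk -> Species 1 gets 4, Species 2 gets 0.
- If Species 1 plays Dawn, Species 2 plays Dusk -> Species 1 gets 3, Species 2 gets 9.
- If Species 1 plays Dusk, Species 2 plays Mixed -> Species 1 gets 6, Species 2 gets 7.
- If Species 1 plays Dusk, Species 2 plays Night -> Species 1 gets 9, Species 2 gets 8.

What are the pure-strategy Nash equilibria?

The pure Nash equilibria are (Day, Dusk); (Dusk, Night).

Species 1 against Dusk: payoffs 3, 8, 4, 2 → best response Day.
Species 1 against Night: payoffs 8, 5, 9, 7 → best response Dusk.
Species 1 against Mixed: payoffs 8, 3, 6, 1 → best response Dawn.
Species 2 against Dawn: payoffs 9, 5, 7 → best response Dusk.
Species 2 against Day: payoffs 7, 1, 6 → best response Dusk.
Species 2 against Dusk: payoffs 0, 8, 7 → best response Night.
Species 2 against Night: payoffs 6, 5, 1 → best response Dusk.
Mutual best responses: (Day, Dusk); (Dusk, Night).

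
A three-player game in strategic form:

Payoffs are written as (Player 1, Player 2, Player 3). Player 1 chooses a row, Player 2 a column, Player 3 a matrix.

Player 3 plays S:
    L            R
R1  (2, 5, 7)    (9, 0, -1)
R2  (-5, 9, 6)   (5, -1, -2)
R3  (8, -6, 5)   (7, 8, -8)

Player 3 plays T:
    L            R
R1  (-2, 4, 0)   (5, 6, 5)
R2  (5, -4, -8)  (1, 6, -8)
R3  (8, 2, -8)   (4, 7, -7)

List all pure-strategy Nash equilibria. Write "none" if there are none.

The unique pure-strategy Nash equilibrium is (R1, R, T).

For each player, find the best response to each opponent profile; mutual best responses are the pure NE.
Player 1 against (L, S): payoffs 2, -5, 8 → best response R3.
Player 1 against (L, T): payoffs -2, 5, 8 → best response R3.
Player 1 against (R, S): payoffs 9, 5, 7 → best response R1.
Player 1 against (R, T): payoffs 5, 1, 4 → best response R1.
Player 2 against (R1, S): payoffs 5, 0 → best response L.
Player 2 against (R1, T): payoffs 4, 6 → best response R.
Player 2 against (R2, S): payoffs 9, -1 → best response L.
Player 2 against (R2, T): payoffs -4, 6 → best response R.
Player 2 against (R3, S): payoffs -6, 8 → best response R.
Player 2 against (R3, T): payoffs 2, 7 → best response R.
Player 3 against (R1, L): payoffs 7, 0 → best response S.
Player 3 against (R1, R): payoffs -1, 5 → best response T.
Player 3 against (R2, L): payoffs 6, -8 → best response S.
Player 3 against (R2, R): payoffs -2, -8 → best response S.
Player 3 against (R3, L): payoffs 5, -8 → best response S.
Player 3 against (R3, R): payoffs -8, -7 → best response T.
Mutual best responses: (R1, R, T).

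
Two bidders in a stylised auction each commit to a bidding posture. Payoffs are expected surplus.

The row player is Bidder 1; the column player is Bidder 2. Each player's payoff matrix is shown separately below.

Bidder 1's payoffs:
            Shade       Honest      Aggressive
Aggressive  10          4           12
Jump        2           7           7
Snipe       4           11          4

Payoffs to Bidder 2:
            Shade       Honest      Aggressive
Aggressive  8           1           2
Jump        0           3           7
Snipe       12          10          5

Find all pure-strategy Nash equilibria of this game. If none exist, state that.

(Aggressive, Shade): Bidder 1 gets 10, best alternative 4; Bidder 2 gets 8, best alternative 2. No profitable deviation — NE.
(Aggressive, Honest): Bidder 1 can switch to Jump (4 → 7). Not NE.
(Aggressive, Aggressive): Bidder 2 can switch to Shade (2 → 8). Not NE.
(Jump, Shade): Bidder 1 can switch to Aggressive (2 → 10). Not NE.
(Jump, Honest): Bidder 1 can switch to Snipe (7 → 11). Not NE.
(Jump, Aggressive): Bidder 1 can switch to Aggressive (7 → 12). Not NE.
(Snipe, Shade): Bidder 1 can switch to Aggressive (4 → 10). Not NE.
(Snipe, Honest): Bidder 2 can switch to Shade (10 → 12). Not NE.
(Snipe, Aggressive): Bidder 1 can switch to Aggressive (4 → 12). Not NE.

The unique pure-strategy Nash equilibrium is (Aggressive, Shade).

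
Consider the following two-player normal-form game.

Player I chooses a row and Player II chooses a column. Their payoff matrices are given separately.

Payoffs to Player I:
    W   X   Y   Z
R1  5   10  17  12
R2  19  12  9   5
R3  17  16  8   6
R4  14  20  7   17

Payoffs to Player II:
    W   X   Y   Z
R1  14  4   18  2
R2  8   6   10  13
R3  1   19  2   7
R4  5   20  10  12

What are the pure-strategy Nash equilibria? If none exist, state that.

Mark each player's best response to every combination of opponents' strategies; a profile where every player is best-responding is a pure Nash equilibrium.
Player I against W: payoffs 5, 19, 17, 14 → best response R2.
Player I against X: payoffs 10, 12, 16, 20 → best response R4.
Player I against Y: payoffs 17, 9, 8, 7 → best response R1.
Player I against Z: payoffs 12, 5, 6, 17 → best response R4.
Player II against R1: payoffs 14, 4, 18, 2 → best response Y.
Player II against R2: payoffs 8, 6, 10, 13 → best response Z.
Player II against R3: payoffs 1, 19, 2, 7 → best response X.
Player II against R4: payoffs 5, 20, 10, 12 → best response X.
Mutual best responses: (R1, Y); (R4, X).

The pure Nash equilibria are (R1, Y), (R4, X).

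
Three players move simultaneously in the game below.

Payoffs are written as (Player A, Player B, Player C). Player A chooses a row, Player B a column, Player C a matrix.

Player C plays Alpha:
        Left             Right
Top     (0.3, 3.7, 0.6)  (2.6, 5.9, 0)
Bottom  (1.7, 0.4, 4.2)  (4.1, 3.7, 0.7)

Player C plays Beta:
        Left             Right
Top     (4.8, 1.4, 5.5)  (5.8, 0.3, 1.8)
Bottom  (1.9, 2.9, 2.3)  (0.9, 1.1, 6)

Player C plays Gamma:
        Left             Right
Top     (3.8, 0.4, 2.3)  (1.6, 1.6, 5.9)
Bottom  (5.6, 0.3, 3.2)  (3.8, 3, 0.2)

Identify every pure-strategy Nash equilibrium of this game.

Pure NE: (Top, Left, Beta)

Player A against (Left, Alpha): payoffs 0.3, 1.7 → best response Bottom.
Player A against (Left, Beta): payoffs 4.8, 1.9 → best response Top.
Player A against (Left, Gamma): payoffs 3.8, 5.6 → best response Bottom.
Player A against (Right, Alpha): payoffs 2.6, 4.1 → best response Bottom.
Player A against (Right, Beta): payoffs 5.8, 0.9 → best response Top.
Player A against (Right, Gamma): payoffs 1.6, 3.8 → best response Bottom.
Player B against (Top, Alpha): payoffs 3.7, 5.9 → best response Right.
Player B against (Top, Beta): payoffs 1.4, 0.3 → best response Left.
Player B against (Top, Gamma): payoffs 0.4, 1.6 → best response Right.
Player B against (Bottom, Alpha): payoffs 0.4, 3.7 → best response Right.
Player B against (Bottom, Beta): payoffs 2.9, 1.1 → best response Left.
Player B against (Bottom, Gamma): payoffs 0.3, 3 → best response Right.
Player C against (Top, Left): payoffs 0.6, 5.5, 2.3 → best response Beta.
Player C against (Top, Right): payoffs 0, 1.8, 5.9 → best response Gamma.
Player C against (Bottom, Left): payoffs 4.2, 2.3, 3.2 → best response Alpha.
Player C against (Bottom, Right): payoffs 0.7, 6, 0.2 → best response Beta.
Mutual best responses: (Top, Left, Beta).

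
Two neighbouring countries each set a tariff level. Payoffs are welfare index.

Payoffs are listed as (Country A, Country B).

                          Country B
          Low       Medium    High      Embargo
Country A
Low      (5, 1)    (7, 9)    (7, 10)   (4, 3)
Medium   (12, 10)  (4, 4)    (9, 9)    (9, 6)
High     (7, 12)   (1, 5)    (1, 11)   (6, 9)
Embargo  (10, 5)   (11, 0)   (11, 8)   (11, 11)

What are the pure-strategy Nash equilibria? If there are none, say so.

(Medium, Low), (Embargo, Embargo)

(Low, Low): Country A can switch to Medium (5 → 12). Not NE.
(Low, Medium): Country A can switch to Embargo (7 → 11). Not NE.
(Low, High): Country A can switch to Medium (7 → 9). Not NE.
(Low, Embargo): Country A can switch to Medium (4 → 9). Not NE.
(Medium, Low): Country A gets 12, best alternative 10; Country B gets 10, best alternative 9. No profitable deviation — NE.
(Medium, Medium): Country A can switch to Low (4 → 7). Not NE.
(Medium, High): Country A can switch to Embargo (9 → 11). Not NE.
(Medium, Embargo): Country A can switch to Embargo (9 → 11). Not NE.
(High, Low): Country A can switch to Medium (7 → 12). Not NE.
(Embargo, Embargo): Country A gets 11, best alternative 9; Country B gets 11, best alternative 8. No profitable deviation — NE.
(The remaining 6 profiles each have a profitable deviation by the same check.)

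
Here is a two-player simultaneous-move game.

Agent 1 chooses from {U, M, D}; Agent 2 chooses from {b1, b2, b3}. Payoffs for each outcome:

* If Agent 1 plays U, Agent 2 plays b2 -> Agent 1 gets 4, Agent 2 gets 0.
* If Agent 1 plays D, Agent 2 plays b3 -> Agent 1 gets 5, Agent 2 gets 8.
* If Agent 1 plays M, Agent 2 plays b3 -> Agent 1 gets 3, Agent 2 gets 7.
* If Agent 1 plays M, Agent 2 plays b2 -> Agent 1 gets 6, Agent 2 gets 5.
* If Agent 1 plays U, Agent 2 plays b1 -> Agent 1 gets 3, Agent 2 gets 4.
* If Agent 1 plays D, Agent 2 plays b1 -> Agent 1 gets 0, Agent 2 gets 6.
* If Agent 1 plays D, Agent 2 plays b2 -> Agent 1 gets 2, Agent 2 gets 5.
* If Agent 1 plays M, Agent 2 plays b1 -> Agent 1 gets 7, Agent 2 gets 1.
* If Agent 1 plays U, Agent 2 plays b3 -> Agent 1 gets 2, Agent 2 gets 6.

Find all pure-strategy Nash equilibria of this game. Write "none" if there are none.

(U, b1): Agent 1 can switch to M (3 → 7). Not NE.
(U, b2): Agent 1 can switch to M (4 → 6). Not NE.
(U, b3): Agent 1 can switch to M (2 → 3). Not NE.
(M, b1): Agent 2 can switch to b2 (1 → 5). Not NE.
(M, b2): Agent 2 can switch to b3 (5 → 7). Not NE.
(M, b3): Agent 1 can switch to D (3 → 5). Not NE.
(D, b3): Agent 1 gets 5, best alternative 3; Agent 2 gets 8, best alternative 6. No profitable deviation — NE.
(The remaining 2 profiles each have a profitable deviation by the same check.)

(D, b3)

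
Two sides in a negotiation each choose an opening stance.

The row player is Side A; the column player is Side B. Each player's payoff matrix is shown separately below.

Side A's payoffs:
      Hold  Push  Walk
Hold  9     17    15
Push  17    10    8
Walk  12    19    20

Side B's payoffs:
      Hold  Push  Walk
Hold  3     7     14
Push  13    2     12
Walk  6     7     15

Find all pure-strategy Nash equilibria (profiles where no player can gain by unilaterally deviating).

Pure-strategy Nash equilibria: (Push, Hold); (Walk, Walk)

Side A against Hold: payoffs 9, 17, 12 → best response Push.
Side A against Push: payoffs 17, 10, 19 → best response Walk.
Side A against Walk: payoffs 15, 8, 20 → best response Walk.
Side B against Hold: payoffs 3, 7, 14 → best response Walk.
Side B against Push: payoffs 13, 2, 12 → best response Hold.
Side B against Walk: payoffs 6, 7, 15 → best response Walk.
Mutual best responses: (Push, Hold); (Walk, Walk).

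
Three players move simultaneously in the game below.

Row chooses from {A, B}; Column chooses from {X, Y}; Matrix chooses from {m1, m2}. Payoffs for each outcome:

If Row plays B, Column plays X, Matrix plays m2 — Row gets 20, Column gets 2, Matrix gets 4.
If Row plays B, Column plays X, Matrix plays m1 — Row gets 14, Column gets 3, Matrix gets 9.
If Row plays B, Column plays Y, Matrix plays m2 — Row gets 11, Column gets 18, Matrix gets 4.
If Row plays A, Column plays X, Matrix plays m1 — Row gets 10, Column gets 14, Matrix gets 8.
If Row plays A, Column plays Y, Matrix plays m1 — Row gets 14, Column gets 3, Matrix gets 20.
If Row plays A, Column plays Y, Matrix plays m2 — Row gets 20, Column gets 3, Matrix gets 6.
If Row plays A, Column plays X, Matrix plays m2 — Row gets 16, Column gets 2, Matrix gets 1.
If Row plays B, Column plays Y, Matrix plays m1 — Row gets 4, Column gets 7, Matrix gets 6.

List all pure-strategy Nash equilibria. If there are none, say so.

No pure-strategy Nash equilibrium.

For each strategy profile, look for a profitable unilateral deviation.
(A, X, m1): Row can switch to B (10 → 14). Not NE.
(A, X, m2): Row can switch to B (16 → 20). Not NE.
(A, Y, m1): Column can switch to X (3 → 14). Not NE.
(A, Y, m2): Matrix can switch to m1 (6 → 20). Not NE.
(B, X, m1): Column can switch to Y (3 → 7). Not NE.
(B, X, m2): Column can switch to Y (2 → 18). Not NE.
(The remaining 2 profiles each have a profitable deviation by the same check.)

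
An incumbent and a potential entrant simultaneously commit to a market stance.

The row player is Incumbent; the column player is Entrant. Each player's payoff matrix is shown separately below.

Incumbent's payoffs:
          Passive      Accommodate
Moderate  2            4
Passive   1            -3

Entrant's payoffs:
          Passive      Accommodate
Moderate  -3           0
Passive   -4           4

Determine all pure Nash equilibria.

Incumbent against Passive: payoffs 2, 1 → best response Moderate.
Incumbent against Accommodate: payoffs 4, -3 → best response Moderate.
Entrant against Moderate: payoffs -3, 0 → best response Accommodate.
Entrant against Passive: payoffs -4, 4 → best response Accommodate.
Mutual best responses: (Moderate, Accommodate).

The unique pure-strategy Nash equilibrium is (Moderate, Accommodate).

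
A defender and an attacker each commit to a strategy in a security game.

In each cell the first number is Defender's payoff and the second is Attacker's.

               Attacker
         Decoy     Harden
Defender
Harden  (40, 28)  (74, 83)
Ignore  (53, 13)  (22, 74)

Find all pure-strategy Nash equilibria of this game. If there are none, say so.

The unique pure-strategy Nash equilibrium is (Harden, Harden).

Defender against Decoy: payoffs 40, 53 → best response Ignore.
Defender against Harden: payoffs 74, 22 → best response Harden.
Attacker against Harden: payoffs 28, 83 → best response Harden.
Attacker against Ignore: payoffs 13, 74 → best response Harden.
Mutual best responses: (Harden, Harden).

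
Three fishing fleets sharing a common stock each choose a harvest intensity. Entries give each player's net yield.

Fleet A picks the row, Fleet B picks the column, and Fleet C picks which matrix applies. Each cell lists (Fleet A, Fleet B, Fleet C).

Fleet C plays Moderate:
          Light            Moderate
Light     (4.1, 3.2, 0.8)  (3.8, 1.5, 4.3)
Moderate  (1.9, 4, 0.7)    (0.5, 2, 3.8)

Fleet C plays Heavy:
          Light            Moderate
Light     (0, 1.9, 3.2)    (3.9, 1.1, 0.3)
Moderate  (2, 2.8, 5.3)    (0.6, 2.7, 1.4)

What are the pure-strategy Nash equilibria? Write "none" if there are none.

(Moderate, Light, Heavy)

(Light, Light, Moderate): Fleet C can switch to Heavy (0.8 → 3.2). Not NE.
(Light, Light, Heavy): Fleet A can switch to Moderate (0 → 2). Not NE.
(Light, Moderate, Moderate): Fleet B can switch to Light (1.5 → 3.2). Not NE.
(Light, Moderate, Heavy): Fleet B can switch to Light (1.1 → 1.9). Not NE.
(Moderate, Light, Moderate): Fleet A can switch to Light (1.9 → 4.1). Not NE.
(Moderate, Light, Heavy): Fleet A gets 2, best alternative 0; Fleet B gets 2.8, best alternative 2.7; Fleet C gets 5.3, best alternative 0.7. No profitable deviation — NE.
(Moderate, Moderate, Moderate): Fleet A can switch to Light (0.5 → 3.8). Not NE.
(Moderate, Moderate, Heavy): Fleet A can switch to Light (0.6 → 3.9). Not NE.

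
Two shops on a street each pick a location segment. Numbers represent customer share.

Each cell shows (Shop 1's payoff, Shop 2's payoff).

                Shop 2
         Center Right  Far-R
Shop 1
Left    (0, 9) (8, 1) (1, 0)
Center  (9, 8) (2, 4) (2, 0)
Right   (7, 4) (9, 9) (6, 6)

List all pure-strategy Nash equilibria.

The pure Nash equilibria are (Center, Center) and (Right, Right).

(Left, Center): Shop 1 can switch to Center (0 → 9). Not NE.
(Left, Right): Shop 1 can switch to Right (8 → 9). Not NE.
(Left, Far-R): Shop 1 can switch to Center (1 → 2). Not NE.
(Center, Center): Shop 1 gets 9, best alternative 7; Shop 2 gets 8, best alternative 4. No profitable deviation — NE.
(Center, Right): Shop 1 can switch to Left (2 → 8). Not NE.
(Center, Far-R): Shop 1 can switch to Right (2 → 6). Not NE.
(Right, Center): Shop 1 can switch to Center (7 → 9). Not NE.
(Right, Right): Shop 1 gets 9, best alternative 8; Shop 2 gets 9, best alternative 6. No profitable deviation — NE.
(The remaining 1 profile has a profitable deviation by the same check.)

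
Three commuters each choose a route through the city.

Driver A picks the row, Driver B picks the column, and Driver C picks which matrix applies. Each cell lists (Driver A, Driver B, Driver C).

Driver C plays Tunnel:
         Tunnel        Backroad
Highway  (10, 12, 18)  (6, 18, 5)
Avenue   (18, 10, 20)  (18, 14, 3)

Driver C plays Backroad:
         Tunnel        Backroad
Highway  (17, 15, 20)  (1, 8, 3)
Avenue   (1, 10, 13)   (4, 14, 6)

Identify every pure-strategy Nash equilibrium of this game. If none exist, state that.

Pure-strategy Nash equilibria: (Highway, Tunnel, Backroad) and (Avenue, Backroad, Backroad)

(Highway, Tunnel, Tunnel): Driver A can switch to Avenue (10 → 18). Not NE.
(Highway, Tunnel, Backroad): Driver A gets 17, best alternative 1; Driver B gets 15, best alternative 8; Driver C gets 20, best alternative 18. No profitable deviation — NE.
(Highway, Backroad, Tunnel): Driver A can switch to Avenue (6 → 18). Not NE.
(Highway, Backroad, Backroad): Driver A can switch to Avenue (1 → 4). Not NE.
(Avenue, Tunnel, Tunnel): Driver B can switch to Backroad (10 → 14). Not NE.
(Avenue, Tunnel, Backroad): Driver A can switch to Highway (1 → 17). Not NE.
(Avenue, Backroad, Tunnel): Driver C can switch to Backroad (3 → 6). Not NE.
(Avenue, Backroad, Backroad): Driver A gets 4, best alternative 1; Driver B gets 14, best alternative 10; Driver C gets 6, best alternative 3. No profitable deviation — NE.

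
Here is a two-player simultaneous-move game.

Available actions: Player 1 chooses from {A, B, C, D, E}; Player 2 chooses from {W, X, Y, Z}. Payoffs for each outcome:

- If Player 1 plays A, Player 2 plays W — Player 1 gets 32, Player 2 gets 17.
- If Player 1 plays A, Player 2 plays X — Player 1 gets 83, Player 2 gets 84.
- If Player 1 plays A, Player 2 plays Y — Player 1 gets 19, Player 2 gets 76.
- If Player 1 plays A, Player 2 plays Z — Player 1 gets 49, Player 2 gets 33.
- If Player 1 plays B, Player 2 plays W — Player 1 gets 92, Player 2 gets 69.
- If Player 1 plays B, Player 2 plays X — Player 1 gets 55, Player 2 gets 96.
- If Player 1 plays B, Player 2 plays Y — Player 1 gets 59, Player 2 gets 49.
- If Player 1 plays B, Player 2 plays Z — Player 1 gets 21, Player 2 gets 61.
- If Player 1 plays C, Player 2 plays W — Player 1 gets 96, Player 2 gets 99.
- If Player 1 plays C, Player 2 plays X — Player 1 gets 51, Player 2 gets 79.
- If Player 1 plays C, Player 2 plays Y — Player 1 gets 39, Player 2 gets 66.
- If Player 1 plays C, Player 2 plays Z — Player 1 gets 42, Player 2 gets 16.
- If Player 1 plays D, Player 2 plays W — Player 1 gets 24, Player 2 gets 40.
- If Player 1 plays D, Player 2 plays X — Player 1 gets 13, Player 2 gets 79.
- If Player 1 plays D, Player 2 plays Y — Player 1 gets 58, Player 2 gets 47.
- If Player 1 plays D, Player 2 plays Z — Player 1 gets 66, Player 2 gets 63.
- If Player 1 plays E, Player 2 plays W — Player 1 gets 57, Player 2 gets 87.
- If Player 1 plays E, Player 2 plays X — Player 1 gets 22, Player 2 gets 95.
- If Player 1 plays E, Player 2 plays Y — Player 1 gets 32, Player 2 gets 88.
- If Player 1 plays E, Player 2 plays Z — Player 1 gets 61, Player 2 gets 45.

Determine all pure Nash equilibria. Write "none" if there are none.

(A, X), (C, W)

(A, W): Player 1 can switch to B (32 → 92). Not NE.
(A, X): Player 1 gets 83, best alternative 55; Player 2 gets 84, best alternative 76. No profitable deviation — NE.
(A, Y): Player 1 can switch to B (19 → 59). Not NE.
(A, Z): Player 1 can switch to D (49 → 66). Not NE.
(B, W): Player 1 can switch to C (92 → 96). Not NE.
(B, X): Player 1 can switch to A (55 → 83). Not NE.
(B, Y): Player 2 can switch to W (49 → 69). Not NE.
(C, W): Player 1 gets 96, best alternative 92; Player 2 gets 99, best alternative 79. No profitable deviation — NE.
(The remaining 12 profiles each have a profitable deviation by the same check.)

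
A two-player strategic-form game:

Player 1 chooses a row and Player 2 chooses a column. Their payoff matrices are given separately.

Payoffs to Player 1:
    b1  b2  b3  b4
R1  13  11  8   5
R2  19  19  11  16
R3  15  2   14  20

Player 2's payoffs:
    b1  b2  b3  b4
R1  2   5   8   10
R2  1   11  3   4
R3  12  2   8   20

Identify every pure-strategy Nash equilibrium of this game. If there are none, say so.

(R1, b1): Player 1 can switch to R2 (13 → 19). Not NE.
(R1, b2): Player 1 can switch to R2 (11 → 19). Not NE.
(R1, b3): Player 1 can switch to R2 (8 → 11). Not NE.
(R1, b4): Player 1 can switch to R2 (5 → 16). Not NE.
(R2, b1): Player 2 can switch to b2 (1 → 11). Not NE.
(R2, b2): Player 1 gets 19, best alternative 11; Player 2 gets 11, best alternative 4. No profitable deviation — NE.
(R2, b3): Player 1 can switch to R3 (11 → 14). Not NE.
(R2, b4): Player 1 can switch to R3 (16 → 20). Not NE.
(R3, b1): Player 1 can switch to R2 (15 → 19). Not NE.
(R3, b2): Player 1 can switch to R1 (2 → 11). Not NE.
(R3, b3): Player 2 can switch to b1 (8 → 12). Not NE.
(R3, b4): Player 1 gets 20, best alternative 16; Player 2 gets 20, best alternative 12. No profitable deviation — NE.

Pure-strategy Nash equilibria: (R2, b2), (R3, b4)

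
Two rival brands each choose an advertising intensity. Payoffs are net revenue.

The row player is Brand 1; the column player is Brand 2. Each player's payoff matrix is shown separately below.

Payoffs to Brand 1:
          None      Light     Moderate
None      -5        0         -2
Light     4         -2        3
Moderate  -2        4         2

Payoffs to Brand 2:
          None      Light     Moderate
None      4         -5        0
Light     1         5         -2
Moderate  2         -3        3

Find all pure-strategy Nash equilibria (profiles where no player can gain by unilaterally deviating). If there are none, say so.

No pure-strategy Nash equilibrium.

Brand 1 against None: payoffs -5, 4, -2 → best response Light.
Brand 1 against Light: payoffs 0, -2, 4 → best response Moderate.
Brand 1 against Moderate: payoffs -2, 3, 2 → best response Light.
Brand 2 against None: payoffs 4, -5, 0 → best response None.
Brand 2 against Light: payoffs 1, 5, -2 → best response Light.
Brand 2 against Moderate: payoffs 2, -3, 3 → best response Moderate.
No profile is a mutual best response for all players.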